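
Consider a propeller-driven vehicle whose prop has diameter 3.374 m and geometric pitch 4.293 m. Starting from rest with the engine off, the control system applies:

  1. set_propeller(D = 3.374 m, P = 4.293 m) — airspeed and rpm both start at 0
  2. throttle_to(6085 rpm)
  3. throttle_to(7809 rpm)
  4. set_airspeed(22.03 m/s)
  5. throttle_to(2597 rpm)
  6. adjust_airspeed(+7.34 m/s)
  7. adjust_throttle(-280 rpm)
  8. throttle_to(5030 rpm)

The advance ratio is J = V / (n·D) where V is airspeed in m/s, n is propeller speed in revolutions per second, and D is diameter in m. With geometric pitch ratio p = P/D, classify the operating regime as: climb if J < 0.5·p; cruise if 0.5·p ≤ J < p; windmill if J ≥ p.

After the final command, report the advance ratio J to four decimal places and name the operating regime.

set_propeller: D = 3.374 m, P = 4.293 m (p = P/D = 1.272377); state ← (V=0, rpm=0)
throttle_to(6085): rpm ← 6085
throttle_to(7809): rpm ← 7809
set_airspeed(22.03): V ← 22.03 m/s
throttle_to(2597): rpm ← 2597
adjust_airspeed(+7.34): V ← 22.03 +7.34 = 29.37 m/s
adjust_throttle(-280): rpm ← 2597 -280 = 2317
throttle_to(5030): rpm ← 5030
final state: V = 29.37 m/s, rpm = 5030 → n = rpm/60 = 83.833333 rev/s
J = V / (n·D) = 29.37 / (83.833333 × 3.374) = 0.103835
regime bands: climb J<0.6362 | cruise [0.6362, 1.2724) | windmill J≥1.2724
J = 0.1038 → climb

J = 0.1038, regime = climb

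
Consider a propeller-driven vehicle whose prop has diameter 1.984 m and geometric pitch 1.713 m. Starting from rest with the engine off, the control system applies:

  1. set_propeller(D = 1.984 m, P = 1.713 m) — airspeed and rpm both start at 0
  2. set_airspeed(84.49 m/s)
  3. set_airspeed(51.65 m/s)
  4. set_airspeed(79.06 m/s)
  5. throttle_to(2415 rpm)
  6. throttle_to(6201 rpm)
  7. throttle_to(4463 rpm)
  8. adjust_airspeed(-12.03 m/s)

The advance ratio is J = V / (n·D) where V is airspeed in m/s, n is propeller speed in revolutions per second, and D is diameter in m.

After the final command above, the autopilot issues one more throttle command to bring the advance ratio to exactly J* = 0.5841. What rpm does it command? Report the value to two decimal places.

set_propeller: D = 1.984 m, P = 1.713 m (p = P/D = 0.863407); state ← (V=0, rpm=0)
set_airspeed(84.49): V ← 84.49 m/s
set_airspeed(51.65): V ← 51.65 m/s
set_airspeed(79.06): V ← 79.06 m/s
throttle_to(2415): rpm ← 2415
throttle_to(6201): rpm ← 6201
throttle_to(4463): rpm ← 4463
adjust_airspeed(-12.03): V ← 79.06 -12.03 = 67.03 m/s
final state: V = 67.03 m/s, rpm = 4463 → n = rpm/60 = 74.383333 rev/s
target J* = 0.5841; solve J* = V/(n·D) for n: n = V/(J*·D) = 67.03/(0.5841 × 1.984) = 57.841606 rev/s
rpm = 60·n = 3470.496380

rpm = 3470.50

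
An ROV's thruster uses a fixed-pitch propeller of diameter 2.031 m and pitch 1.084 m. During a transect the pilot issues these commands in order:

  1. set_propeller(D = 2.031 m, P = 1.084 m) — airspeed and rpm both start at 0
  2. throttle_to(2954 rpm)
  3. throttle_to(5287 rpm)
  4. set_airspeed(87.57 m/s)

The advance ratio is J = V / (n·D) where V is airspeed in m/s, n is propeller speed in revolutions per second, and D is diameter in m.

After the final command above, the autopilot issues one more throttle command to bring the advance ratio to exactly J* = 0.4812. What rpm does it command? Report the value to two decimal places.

rpm = 5376.15

set_propeller: D = 2.031 m, P = 1.084 m (p = P/D = 0.533727); state ← (V=0, rpm=0)
throttle_to(2954): rpm ← 2954
throttle_to(5287): rpm ← 5287
set_airspeed(87.57): V ← 87.57 m/s
final state: V = 87.57 m/s, rpm = 5287 → n = rpm/60 = 88.116667 rev/s
target J* = 0.4812; solve J* = V/(n·D) for n: n = V/(J*·D) = 87.57/(0.4812 × 2.031) = 89.602434 rev/s
rpm = 60·n = 5376.146046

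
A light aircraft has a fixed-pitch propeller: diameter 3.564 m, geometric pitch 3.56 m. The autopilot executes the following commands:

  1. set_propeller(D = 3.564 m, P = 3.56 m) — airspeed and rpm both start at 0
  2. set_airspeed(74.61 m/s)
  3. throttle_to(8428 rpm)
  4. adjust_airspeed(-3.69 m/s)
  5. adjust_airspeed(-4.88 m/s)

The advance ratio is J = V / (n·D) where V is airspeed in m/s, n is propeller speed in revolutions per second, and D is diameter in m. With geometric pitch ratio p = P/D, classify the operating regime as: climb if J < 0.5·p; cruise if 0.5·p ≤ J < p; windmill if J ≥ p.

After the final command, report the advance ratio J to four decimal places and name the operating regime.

J = 0.1319, regime = climb

set_propeller: D = 3.564 m, P = 3.56 m (p = P/D = 0.998878); state ← (V=0, rpm=0)
set_airspeed(74.61): V ← 74.61 m/s
throttle_to(8428): rpm ← 8428
adjust_airspeed(-3.69): V ← 74.61 -3.69 = 70.92 m/s
adjust_airspeed(-4.88): V ← 70.92 -4.88 = 66.04 m/s
final state: V = 66.04 m/s, rpm = 8428 → n = rpm/60 = 140.466667 rev/s
J = V / (n·D) = 66.04 / (140.466667 × 3.564) = 0.131916
regime bands: climb J<0.4994 | cruise [0.4994, 0.9989) | windmill J≥0.9989
J = 0.1319 → climb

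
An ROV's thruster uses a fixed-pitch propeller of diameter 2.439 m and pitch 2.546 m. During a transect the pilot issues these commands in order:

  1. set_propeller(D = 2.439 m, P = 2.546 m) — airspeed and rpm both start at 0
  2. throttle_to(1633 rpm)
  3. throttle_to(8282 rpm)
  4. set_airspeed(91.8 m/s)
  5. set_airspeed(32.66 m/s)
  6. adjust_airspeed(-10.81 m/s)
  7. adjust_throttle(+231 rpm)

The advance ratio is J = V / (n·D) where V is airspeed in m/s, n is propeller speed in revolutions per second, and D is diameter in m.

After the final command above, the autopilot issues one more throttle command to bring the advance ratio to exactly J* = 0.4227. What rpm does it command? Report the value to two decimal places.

set_propeller: D = 2.439 m, P = 2.546 m (p = P/D = 1.043870); state ← (V=0, rpm=0)
throttle_to(1633): rpm ← 1633
throttle_to(8282): rpm ← 8282
set_airspeed(91.8): V ← 91.8 m/s
set_airspeed(32.66): V ← 32.66 m/s
adjust_airspeed(-10.81): V ← 32.66 -10.81 = 21.85 m/s
adjust_throttle(+231): rpm ← 8282 +231 = 8513
final state: V = 21.85 m/s, rpm = 8513 → n = rpm/60 = 141.883333 rev/s
target J* = 0.4227; solve J* = V/(n·D) for n: n = V/(J*·D) = 21.85/(0.4227 × 2.439) = 21.193730 rev/s
rpm = 60·n = 1271.623788

rpm = 1271.62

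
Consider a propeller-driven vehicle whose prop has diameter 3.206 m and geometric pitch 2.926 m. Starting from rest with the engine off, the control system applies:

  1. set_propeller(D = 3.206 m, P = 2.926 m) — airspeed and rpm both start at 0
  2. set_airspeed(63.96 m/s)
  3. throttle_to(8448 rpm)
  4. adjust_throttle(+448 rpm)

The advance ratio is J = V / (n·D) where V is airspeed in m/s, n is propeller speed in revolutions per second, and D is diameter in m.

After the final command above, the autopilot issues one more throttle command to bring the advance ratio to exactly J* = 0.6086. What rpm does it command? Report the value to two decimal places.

rpm = 1966.82

set_propeller: D = 3.206 m, P = 2.926 m (p = P/D = 0.912664); state ← (V=0, rpm=0)
set_airspeed(63.96): V ← 63.96 m/s
throttle_to(8448): rpm ← 8448
adjust_throttle(+448): rpm ← 8448 +448 = 8896
final state: V = 63.96 m/s, rpm = 8896 → n = rpm/60 = 148.266667 rev/s
target J* = 0.6086; solve J* = V/(n·D) for n: n = V/(J*·D) = 63.96/(0.6086 × 3.206) = 32.780305 rev/s
rpm = 60·n = 1966.818295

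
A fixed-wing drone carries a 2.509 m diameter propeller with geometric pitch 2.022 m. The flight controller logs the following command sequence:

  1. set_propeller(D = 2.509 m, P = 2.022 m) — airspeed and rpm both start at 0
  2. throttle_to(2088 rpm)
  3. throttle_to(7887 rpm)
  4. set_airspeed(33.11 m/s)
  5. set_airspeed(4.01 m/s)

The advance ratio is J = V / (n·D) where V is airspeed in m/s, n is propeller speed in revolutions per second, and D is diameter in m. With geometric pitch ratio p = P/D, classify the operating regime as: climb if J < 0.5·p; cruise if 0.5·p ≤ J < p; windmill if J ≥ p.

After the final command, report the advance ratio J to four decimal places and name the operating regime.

J = 0.0122, regime = climb

set_propeller: D = 2.509 m, P = 2.022 m (p = P/D = 0.805899); state ← (V=0, rpm=0)
throttle_to(2088): rpm ← 2088
throttle_to(7887): rpm ← 7887
set_airspeed(33.11): V ← 33.11 m/s
set_airspeed(4.01): V ← 4.01 m/s
final state: V = 4.01 m/s, rpm = 7887 → n = rpm/60 = 131.450000 rev/s
J = V / (n·D) = 4.01 / (131.450000 × 2.509) = 0.012159
regime bands: climb J<0.4029 | cruise [0.4029, 0.8059) | windmill J≥0.8059
J = 0.0122 → climb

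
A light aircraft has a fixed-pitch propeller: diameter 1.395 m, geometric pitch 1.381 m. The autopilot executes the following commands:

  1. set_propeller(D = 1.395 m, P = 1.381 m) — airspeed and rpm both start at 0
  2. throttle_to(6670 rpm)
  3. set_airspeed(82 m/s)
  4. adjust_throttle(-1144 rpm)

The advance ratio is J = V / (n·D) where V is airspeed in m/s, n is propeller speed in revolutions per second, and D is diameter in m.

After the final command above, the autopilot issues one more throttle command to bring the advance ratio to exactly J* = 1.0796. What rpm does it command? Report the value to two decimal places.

set_propeller: D = 1.395 m, P = 1.381 m (p = P/D = 0.989964); state ← (V=0, rpm=0)
throttle_to(6670): rpm ← 6670
set_airspeed(82): V ← 82 m/s
adjust_throttle(-1144): rpm ← 6670 -1144 = 5526
final state: V = 82 m/s, rpm = 5526 → n = rpm/60 = 92.100000 rev/s
target J* = 1.0796; solve J* = V/(n·D) for n: n = V/(J*·D) = 82/(1.0796 × 1.395) = 54.447353 rev/s
rpm = 60·n = 3266.841164

rpm = 3266.84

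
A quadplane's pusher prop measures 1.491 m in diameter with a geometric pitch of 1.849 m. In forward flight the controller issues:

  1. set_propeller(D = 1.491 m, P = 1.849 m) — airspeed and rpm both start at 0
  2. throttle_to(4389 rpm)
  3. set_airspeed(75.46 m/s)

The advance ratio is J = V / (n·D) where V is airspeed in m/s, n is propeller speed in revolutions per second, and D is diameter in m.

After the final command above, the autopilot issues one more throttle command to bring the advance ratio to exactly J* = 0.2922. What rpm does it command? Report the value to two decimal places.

rpm = 10392.26

set_propeller: D = 1.491 m, P = 1.849 m (p = P/D = 1.240107); state ← (V=0, rpm=0)
throttle_to(4389): rpm ← 4389
set_airspeed(75.46): V ← 75.46 m/s
final state: V = 75.46 m/s, rpm = 4389 → n = rpm/60 = 73.150000 rev/s
target J* = 0.2922; solve J* = V/(n·D) for n: n = V/(J*·D) = 75.46/(0.2922 × 1.491) = 173.204410 rev/s
rpm = 60·n = 10392.264607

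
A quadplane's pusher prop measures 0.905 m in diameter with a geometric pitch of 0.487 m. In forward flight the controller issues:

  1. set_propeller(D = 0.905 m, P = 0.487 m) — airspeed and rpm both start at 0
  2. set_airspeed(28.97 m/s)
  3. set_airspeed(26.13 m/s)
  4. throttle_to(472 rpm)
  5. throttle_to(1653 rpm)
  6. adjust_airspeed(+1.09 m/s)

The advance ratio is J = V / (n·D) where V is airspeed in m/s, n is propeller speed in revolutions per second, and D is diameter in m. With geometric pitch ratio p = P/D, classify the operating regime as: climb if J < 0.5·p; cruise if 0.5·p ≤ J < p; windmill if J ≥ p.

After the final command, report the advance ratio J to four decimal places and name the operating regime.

set_propeller: D = 0.905 m, P = 0.487 m (p = P/D = 0.538122); state ← (V=0, rpm=0)
set_airspeed(28.97): V ← 28.97 m/s
set_airspeed(26.13): V ← 26.13 m/s
throttle_to(472): rpm ← 472
throttle_to(1653): rpm ← 1653
adjust_airspeed(+1.09): V ← 26.13 +1.09 = 27.22 m/s
final state: V = 27.22 m/s, rpm = 1653 → n = rpm/60 = 27.550000 rev/s
J = V / (n·D) = 27.22 / (27.550000 × 0.905) = 1.091737
regime bands: climb J<0.2691 | cruise [0.2691, 0.5381) | windmill J≥0.5381
J = 1.0917 → windmill

J = 1.0917, regime = windmill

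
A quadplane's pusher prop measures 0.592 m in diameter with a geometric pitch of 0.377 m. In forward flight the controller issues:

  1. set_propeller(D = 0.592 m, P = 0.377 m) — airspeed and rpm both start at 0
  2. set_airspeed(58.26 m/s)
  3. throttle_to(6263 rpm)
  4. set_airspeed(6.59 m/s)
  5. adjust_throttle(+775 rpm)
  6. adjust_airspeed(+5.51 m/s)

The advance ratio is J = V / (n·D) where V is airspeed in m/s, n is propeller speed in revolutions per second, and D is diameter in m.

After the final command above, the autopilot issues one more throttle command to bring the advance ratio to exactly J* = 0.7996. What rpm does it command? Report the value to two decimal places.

rpm = 1533.71

set_propeller: D = 0.592 m, P = 0.377 m (p = P/D = 0.636824); state ← (V=0, rpm=0)
set_airspeed(58.26): V ← 58.26 m/s
throttle_to(6263): rpm ← 6263
set_airspeed(6.59): V ← 6.59 m/s
adjust_throttle(+775): rpm ← 6263 +775 = 7038
adjust_airspeed(+5.51): V ← 6.59 +5.51 = 12.1 m/s
final state: V = 12.1 m/s, rpm = 7038 → n = rpm/60 = 117.300000 rev/s
target J* = 0.7996; solve J* = V/(n·D) for n: n = V/(J*·D) = 12.1/(0.7996 × 0.592) = 25.561767 rev/s
rpm = 60·n = 1533.706042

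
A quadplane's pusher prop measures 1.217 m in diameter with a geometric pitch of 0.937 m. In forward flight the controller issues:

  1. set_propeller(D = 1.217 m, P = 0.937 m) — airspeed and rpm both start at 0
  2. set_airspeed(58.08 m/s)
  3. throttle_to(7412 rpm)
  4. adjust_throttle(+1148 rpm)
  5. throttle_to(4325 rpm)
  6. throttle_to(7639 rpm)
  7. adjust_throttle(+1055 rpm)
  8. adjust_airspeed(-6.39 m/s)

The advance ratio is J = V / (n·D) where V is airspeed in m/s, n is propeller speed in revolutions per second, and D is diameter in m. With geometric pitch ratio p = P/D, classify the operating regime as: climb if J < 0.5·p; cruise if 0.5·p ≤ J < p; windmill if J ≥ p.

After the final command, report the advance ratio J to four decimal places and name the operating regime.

J = 0.2931, regime = climb

set_propeller: D = 1.217 m, P = 0.937 m (p = P/D = 0.769926); state ← (V=0, rpm=0)
set_airspeed(58.08): V ← 58.08 m/s
throttle_to(7412): rpm ← 7412
adjust_throttle(+1148): rpm ← 7412 +1148 = 8560
throttle_to(4325): rpm ← 4325
throttle_to(7639): rpm ← 7639
adjust_throttle(+1055): rpm ← 7639 +1055 = 8694
adjust_airspeed(-6.39): V ← 58.08 -6.39 = 51.69 m/s
final state: V = 51.69 m/s, rpm = 8694 → n = rpm/60 = 144.900000 rev/s
J = V / (n·D) = 51.69 / (144.900000 × 1.217) = 0.293121
regime bands: climb J<0.3850 | cruise [0.3850, 0.7699) | windmill J≥0.7699
J = 0.2931 → climb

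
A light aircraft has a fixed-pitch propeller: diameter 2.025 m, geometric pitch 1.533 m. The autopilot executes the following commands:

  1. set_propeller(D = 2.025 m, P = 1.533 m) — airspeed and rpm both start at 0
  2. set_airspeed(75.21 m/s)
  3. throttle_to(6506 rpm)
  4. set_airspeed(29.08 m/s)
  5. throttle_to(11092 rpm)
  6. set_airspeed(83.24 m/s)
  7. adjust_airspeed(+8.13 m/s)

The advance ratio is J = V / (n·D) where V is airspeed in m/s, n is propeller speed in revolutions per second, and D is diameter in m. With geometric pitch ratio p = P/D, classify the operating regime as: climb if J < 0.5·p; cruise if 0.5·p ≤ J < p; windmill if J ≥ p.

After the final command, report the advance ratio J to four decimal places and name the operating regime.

set_propeller: D = 2.025 m, P = 1.533 m (p = P/D = 0.757037); state ← (V=0, rpm=0)
set_airspeed(75.21): V ← 75.21 m/s
throttle_to(6506): rpm ← 6506
set_airspeed(29.08): V ← 29.08 m/s
throttle_to(11092): rpm ← 11092
set_airspeed(83.24): V ← 83.24 m/s
adjust_airspeed(+8.13): V ← 83.24 +8.13 = 91.37 m/s
final state: V = 91.37 m/s, rpm = 11092 → n = rpm/60 = 184.866667 rev/s
J = V / (n·D) = 91.37 / (184.866667 × 2.025) = 0.244073
regime bands: climb J<0.3785 | cruise [0.3785, 0.7570) | windmill J≥0.7570
J = 0.2441 → climb

J = 0.2441, regime = climb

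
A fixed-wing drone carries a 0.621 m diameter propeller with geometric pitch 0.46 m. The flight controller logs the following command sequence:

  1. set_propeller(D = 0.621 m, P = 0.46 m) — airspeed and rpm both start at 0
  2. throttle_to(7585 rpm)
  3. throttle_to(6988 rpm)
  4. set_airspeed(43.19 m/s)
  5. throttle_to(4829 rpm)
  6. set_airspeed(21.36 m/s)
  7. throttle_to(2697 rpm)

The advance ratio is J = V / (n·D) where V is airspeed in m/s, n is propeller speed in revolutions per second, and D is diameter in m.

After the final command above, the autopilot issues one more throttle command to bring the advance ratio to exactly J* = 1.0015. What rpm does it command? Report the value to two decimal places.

rpm = 2060.68

set_propeller: D = 0.621 m, P = 0.46 m (p = P/D = 0.740741); state ← (V=0, rpm=0)
throttle_to(7585): rpm ← 7585
throttle_to(6988): rpm ← 6988
set_airspeed(43.19): V ← 43.19 m/s
throttle_to(4829): rpm ← 4829
set_airspeed(21.36): V ← 21.36 m/s
throttle_to(2697): rpm ← 2697
final state: V = 21.36 m/s, rpm = 2697 → n = rpm/60 = 44.950000 rev/s
target J* = 1.0015; solve J* = V/(n·D) for n: n = V/(J*·D) = 21.36/(1.0015 × 0.621) = 34.344618 rev/s
rpm = 60·n = 2060.677100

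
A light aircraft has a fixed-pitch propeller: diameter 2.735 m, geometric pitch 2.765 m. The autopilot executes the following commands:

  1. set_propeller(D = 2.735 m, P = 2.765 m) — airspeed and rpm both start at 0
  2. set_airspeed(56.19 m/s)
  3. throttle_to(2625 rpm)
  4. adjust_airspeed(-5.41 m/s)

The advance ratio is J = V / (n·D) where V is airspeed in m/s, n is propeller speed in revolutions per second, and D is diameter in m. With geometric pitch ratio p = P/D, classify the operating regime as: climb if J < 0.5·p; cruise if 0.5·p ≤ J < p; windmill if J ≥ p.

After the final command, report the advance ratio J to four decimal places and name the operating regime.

set_propeller: D = 2.735 m, P = 2.765 m (p = P/D = 1.010969); state ← (V=0, rpm=0)
set_airspeed(56.19): V ← 56.19 m/s
throttle_to(2625): rpm ← 2625
adjust_airspeed(-5.41): V ← 56.19 -5.41 = 50.78 m/s
final state: V = 50.78 m/s, rpm = 2625 → n = rpm/60 = 43.750000 rev/s
J = V / (n·D) = 50.78 / (43.750000 × 2.735) = 0.424382
regime bands: climb J<0.5055 | cruise [0.5055, 1.0110) | windmill J≥1.0110
J = 0.4244 → climb

J = 0.4244, regime = climb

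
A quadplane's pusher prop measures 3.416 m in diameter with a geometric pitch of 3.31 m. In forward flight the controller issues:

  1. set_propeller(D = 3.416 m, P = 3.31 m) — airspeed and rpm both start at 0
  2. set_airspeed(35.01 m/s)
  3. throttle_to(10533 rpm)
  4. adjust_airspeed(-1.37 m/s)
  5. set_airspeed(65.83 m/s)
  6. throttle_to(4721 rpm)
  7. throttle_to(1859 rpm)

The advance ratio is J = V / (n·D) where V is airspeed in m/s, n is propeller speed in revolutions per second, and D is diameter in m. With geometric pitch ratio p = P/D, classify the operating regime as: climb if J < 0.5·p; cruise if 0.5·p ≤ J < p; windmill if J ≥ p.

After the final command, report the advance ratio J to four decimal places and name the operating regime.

set_propeller: D = 3.416 m, P = 3.31 m (p = P/D = 0.968970); state ← (V=0, rpm=0)
set_airspeed(35.01): V ← 35.01 m/s
throttle_to(10533): rpm ← 10533
adjust_airspeed(-1.37): V ← 35.01 -1.37 = 33.64 m/s
set_airspeed(65.83): V ← 65.83 m/s
throttle_to(4721): rpm ← 4721
throttle_to(1859): rpm ← 1859
final state: V = 65.83 m/s, rpm = 1859 → n = rpm/60 = 30.983333 rev/s
J = V / (n·D) = 65.83 / (30.983333 × 3.416) = 0.621982
regime bands: climb J<0.4845 | cruise [0.4845, 0.9690) | windmill J≥0.9690
J = 0.6220 → cruise

J = 0.6220, regime = cruise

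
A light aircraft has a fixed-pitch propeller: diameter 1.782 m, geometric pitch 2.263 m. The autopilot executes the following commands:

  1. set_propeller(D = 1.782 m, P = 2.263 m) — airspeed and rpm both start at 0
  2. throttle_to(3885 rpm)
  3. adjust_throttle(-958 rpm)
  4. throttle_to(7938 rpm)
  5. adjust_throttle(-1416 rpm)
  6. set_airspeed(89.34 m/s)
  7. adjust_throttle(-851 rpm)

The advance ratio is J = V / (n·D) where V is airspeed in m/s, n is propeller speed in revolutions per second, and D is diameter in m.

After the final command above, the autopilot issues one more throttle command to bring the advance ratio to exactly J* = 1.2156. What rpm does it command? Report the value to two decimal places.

set_propeller: D = 1.782 m, P = 2.263 m (p = P/D = 1.269921); state ← (V=0, rpm=0)
throttle_to(3885): rpm ← 3885
adjust_throttle(-958): rpm ← 3885 -958 = 2927
throttle_to(7938): rpm ← 7938
adjust_throttle(-1416): rpm ← 7938 -1416 = 6522
set_airspeed(89.34): V ← 89.34 m/s
adjust_throttle(-851): rpm ← 6522 -851 = 5671
final state: V = 89.34 m/s, rpm = 5671 → n = rpm/60 = 94.516667 rev/s
target J* = 1.2156; solve J* = V/(n·D) for n: n = V/(J*·D) = 89.34/(1.2156 × 1.782) = 41.242744 rev/s
rpm = 60·n = 2474.564666

rpm = 2474.56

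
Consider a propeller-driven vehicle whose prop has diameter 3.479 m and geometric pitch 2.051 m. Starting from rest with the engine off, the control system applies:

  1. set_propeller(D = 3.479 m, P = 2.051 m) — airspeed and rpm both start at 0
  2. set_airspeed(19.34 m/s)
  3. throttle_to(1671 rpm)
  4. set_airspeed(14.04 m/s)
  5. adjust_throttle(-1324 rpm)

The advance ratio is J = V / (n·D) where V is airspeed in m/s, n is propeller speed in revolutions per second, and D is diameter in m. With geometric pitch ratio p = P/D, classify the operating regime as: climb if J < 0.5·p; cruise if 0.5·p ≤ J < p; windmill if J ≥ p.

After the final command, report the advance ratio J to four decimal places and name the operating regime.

J = 0.6978, regime = windmill

set_propeller: D = 3.479 m, P = 2.051 m (p = P/D = 0.589537); state ← (V=0, rpm=0)
set_airspeed(19.34): V ← 19.34 m/s
throttle_to(1671): rpm ← 1671
set_airspeed(14.04): V ← 14.04 m/s
adjust_throttle(-1324): rpm ← 1671 -1324 = 347
final state: V = 14.04 m/s, rpm = 347 → n = rpm/60 = 5.783333 rev/s
J = V / (n·D) = 14.04 / (5.783333 × 3.479) = 0.697806
regime bands: climb J<0.2948 | cruise [0.2948, 0.5895) | windmill J≥0.5895
J = 0.6978 → windmill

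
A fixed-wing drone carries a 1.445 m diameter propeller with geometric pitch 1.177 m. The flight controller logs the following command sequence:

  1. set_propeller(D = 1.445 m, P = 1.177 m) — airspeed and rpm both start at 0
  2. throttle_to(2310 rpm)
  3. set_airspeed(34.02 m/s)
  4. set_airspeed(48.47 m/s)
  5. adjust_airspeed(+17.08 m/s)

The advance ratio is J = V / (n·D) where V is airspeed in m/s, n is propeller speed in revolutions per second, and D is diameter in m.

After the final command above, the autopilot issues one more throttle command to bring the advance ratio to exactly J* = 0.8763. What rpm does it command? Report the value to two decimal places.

set_propeller: D = 1.445 m, P = 1.177 m (p = P/D = 0.814533); state ← (V=0, rpm=0)
throttle_to(2310): rpm ← 2310
set_airspeed(34.02): V ← 34.02 m/s
set_airspeed(48.47): V ← 48.47 m/s
adjust_airspeed(+17.08): V ← 48.47 +17.08 = 65.55 m/s
final state: V = 65.55 m/s, rpm = 2310 → n = rpm/60 = 38.500000 rev/s
target J* = 0.8763; solve J* = V/(n·D) for n: n = V/(J*·D) = 65.55/(0.8763 × 1.445) = 51.766886 rev/s
rpm = 60·n = 3106.013132

rpm = 3106.01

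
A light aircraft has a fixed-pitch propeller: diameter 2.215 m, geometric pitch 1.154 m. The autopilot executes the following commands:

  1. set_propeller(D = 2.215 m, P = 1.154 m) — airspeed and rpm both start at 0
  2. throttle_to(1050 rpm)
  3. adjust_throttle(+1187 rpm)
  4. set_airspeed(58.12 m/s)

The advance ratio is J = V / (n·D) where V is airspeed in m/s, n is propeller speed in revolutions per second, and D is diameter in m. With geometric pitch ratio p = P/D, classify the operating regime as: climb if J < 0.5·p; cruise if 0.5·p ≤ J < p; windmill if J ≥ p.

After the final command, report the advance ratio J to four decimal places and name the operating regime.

set_propeller: D = 2.215 m, P = 1.154 m (p = P/D = 0.520993); state ← (V=0, rpm=0)
throttle_to(1050): rpm ← 1050
adjust_throttle(+1187): rpm ← 1050 +1187 = 2237
set_airspeed(58.12): V ← 58.12 m/s
final state: V = 58.12 m/s, rpm = 2237 → n = rpm/60 = 37.283333 rev/s
J = V / (n·D) = 58.12 / (37.283333 × 2.215) = 0.703780
regime bands: climb J<0.2605 | cruise [0.2605, 0.5210) | windmill J≥0.5210
J = 0.7038 → windmill

J = 0.7038, regime = windmill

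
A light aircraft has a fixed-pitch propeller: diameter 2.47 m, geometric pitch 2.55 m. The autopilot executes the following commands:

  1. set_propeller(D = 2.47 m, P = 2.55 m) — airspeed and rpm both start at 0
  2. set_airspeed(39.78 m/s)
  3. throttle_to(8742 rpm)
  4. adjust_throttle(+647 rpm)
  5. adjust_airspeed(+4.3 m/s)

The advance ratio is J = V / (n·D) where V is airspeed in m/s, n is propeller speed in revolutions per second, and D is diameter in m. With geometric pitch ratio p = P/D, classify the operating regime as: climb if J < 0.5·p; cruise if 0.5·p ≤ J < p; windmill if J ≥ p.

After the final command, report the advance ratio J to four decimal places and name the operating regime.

set_propeller: D = 2.47 m, P = 2.55 m (p = P/D = 1.032389); state ← (V=0, rpm=0)
set_airspeed(39.78): V ← 39.78 m/s
throttle_to(8742): rpm ← 8742
adjust_throttle(+647): rpm ← 8742 +647 = 9389
adjust_airspeed(+4.3): V ← 39.78 +4.3 = 44.08 m/s
final state: V = 44.08 m/s, rpm = 9389 → n = rpm/60 = 156.483333 rev/s
J = V / (n·D) = 44.08 / (156.483333 × 2.47) = 0.114045
regime bands: climb J<0.5162 | cruise [0.5162, 1.0324) | windmill J≥1.0324
J = 0.1140 → climb

J = 0.1140, regime = climb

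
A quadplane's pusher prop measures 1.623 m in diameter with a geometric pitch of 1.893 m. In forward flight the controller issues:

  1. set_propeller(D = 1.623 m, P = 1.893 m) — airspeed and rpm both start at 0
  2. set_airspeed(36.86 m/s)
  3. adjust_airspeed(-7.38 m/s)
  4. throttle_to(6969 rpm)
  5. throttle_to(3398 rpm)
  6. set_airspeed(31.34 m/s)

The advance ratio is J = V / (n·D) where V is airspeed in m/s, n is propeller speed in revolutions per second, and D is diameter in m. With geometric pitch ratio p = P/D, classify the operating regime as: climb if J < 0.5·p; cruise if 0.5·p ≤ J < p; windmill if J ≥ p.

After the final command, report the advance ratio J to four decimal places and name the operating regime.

J = 0.3410, regime = climb

set_propeller: D = 1.623 m, P = 1.893 m (p = P/D = 1.166359); state ← (V=0, rpm=0)
set_airspeed(36.86): V ← 36.86 m/s
adjust_airspeed(-7.38): V ← 36.86 -7.38 = 29.48 m/s
throttle_to(6969): rpm ← 6969
throttle_to(3398): rpm ← 3398
set_airspeed(31.34): V ← 31.34 m/s
final state: V = 31.34 m/s, rpm = 3398 → n = rpm/60 = 56.633333 rev/s
J = V / (n·D) = 31.34 / (56.633333 × 1.623) = 0.340964
regime bands: climb J<0.5832 | cruise [0.5832, 1.1664) | windmill J≥1.1664
J = 0.3410 → climb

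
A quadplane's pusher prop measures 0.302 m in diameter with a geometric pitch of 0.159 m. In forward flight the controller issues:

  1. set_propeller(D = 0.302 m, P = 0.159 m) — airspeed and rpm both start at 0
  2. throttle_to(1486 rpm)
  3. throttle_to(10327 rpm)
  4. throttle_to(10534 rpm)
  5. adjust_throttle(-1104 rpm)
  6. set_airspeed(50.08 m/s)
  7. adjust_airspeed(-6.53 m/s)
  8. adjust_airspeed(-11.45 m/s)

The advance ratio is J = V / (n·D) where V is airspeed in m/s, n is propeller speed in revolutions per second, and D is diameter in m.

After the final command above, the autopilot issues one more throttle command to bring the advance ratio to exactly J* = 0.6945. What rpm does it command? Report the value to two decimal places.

set_propeller: D = 0.302 m, P = 0.159 m (p = P/D = 0.526490); state ← (V=0, rpm=0)
throttle_to(1486): rpm ← 1486
throttle_to(10327): rpm ← 10327
throttle_to(10534): rpm ← 10534
adjust_throttle(-1104): rpm ← 10534 -1104 = 9430
set_airspeed(50.08): V ← 50.08 m/s
adjust_airspeed(-6.53): V ← 50.08 -6.53 = 43.55 m/s
adjust_airspeed(-11.45): V ← 43.55 -11.45 = 32.1 m/s
final state: V = 32.1 m/s, rpm = 9430 → n = rpm/60 = 157.166667 rev/s
target J* = 0.6945; solve J* = V/(n·D) for n: n = V/(J*·D) = 32.1/(0.6945 × 0.302) = 153.047359 rev/s
rpm = 60·n = 9182.841532

rpm = 9182.84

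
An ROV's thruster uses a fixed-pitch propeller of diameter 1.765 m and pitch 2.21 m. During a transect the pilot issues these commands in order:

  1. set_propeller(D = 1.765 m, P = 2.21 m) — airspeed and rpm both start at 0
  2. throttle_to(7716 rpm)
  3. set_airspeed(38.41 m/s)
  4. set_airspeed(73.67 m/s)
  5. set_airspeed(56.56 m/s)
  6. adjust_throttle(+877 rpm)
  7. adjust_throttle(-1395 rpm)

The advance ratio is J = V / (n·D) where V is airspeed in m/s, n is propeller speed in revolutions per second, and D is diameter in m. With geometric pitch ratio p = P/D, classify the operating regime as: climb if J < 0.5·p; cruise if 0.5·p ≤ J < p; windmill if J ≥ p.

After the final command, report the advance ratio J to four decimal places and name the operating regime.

set_propeller: D = 1.765 m, P = 2.21 m (p = P/D = 1.252125); state ← (V=0, rpm=0)
throttle_to(7716): rpm ← 7716
set_airspeed(38.41): V ← 38.41 m/s
set_airspeed(73.67): V ← 73.67 m/s
set_airspeed(56.56): V ← 56.56 m/s
adjust_throttle(+877): rpm ← 7716 +877 = 8593
adjust_throttle(-1395): rpm ← 8593 -1395 = 7198
final state: V = 56.56 m/s, rpm = 7198 → n = rpm/60 = 119.966667 rev/s
J = V / (n·D) = 56.56 / (119.966667 × 1.765) = 0.267119
regime bands: climb J<0.6261 | cruise [0.6261, 1.2521) | windmill J≥1.2521
J = 0.2671 → climb

J = 0.2671, regime = climb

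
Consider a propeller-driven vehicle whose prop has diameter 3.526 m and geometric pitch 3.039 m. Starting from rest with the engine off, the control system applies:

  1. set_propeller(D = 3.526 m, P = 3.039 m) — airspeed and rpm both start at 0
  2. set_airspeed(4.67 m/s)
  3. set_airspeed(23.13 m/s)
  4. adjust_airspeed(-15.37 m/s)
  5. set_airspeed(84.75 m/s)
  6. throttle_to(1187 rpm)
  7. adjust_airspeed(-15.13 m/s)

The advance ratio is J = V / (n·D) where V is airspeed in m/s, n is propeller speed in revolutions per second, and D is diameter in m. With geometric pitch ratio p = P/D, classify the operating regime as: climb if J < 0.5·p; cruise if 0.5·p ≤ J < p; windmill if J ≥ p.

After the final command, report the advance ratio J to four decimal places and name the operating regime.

set_propeller: D = 3.526 m, P = 3.039 m (p = P/D = 0.861883); state ← (V=0, rpm=0)
set_airspeed(4.67): V ← 4.67 m/s
set_airspeed(23.13): V ← 23.13 m/s
adjust_airspeed(-15.37): V ← 23.13 -15.37 = 7.76 m/s
set_airspeed(84.75): V ← 84.75 m/s
throttle_to(1187): rpm ← 1187
adjust_airspeed(-15.13): V ← 84.75 -15.13 = 69.62 m/s
final state: V = 69.62 m/s, rpm = 1187 → n = rpm/60 = 19.783333 rev/s
J = V / (n·D) = 69.62 / (19.783333 × 3.526) = 0.998050
regime bands: climb J<0.4309 | cruise [0.4309, 0.8619) | windmill J≥0.8619
J = 0.9980 → windmill

J = 0.9980, regime = windmill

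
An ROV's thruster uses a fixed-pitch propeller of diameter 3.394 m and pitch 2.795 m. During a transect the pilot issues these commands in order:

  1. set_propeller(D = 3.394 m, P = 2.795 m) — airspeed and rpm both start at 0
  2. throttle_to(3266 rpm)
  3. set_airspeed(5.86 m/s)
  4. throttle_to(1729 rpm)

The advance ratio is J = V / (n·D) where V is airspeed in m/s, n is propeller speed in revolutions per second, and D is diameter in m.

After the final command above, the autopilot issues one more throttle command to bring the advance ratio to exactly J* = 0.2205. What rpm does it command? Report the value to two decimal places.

set_propeller: D = 3.394 m, P = 2.795 m (p = P/D = 0.823512); state ← (V=0, rpm=0)
throttle_to(3266): rpm ← 3266
set_airspeed(5.86): V ← 5.86 m/s
throttle_to(1729): rpm ← 1729
final state: V = 5.86 m/s, rpm = 1729 → n = rpm/60 = 28.816667 rev/s
target J* = 0.2205; solve J* = V/(n·D) for n: n = V/(J*·D) = 5.86/(0.2205 × 3.394) = 7.830278 rev/s
rpm = 60·n = 469.816683

rpm = 469.82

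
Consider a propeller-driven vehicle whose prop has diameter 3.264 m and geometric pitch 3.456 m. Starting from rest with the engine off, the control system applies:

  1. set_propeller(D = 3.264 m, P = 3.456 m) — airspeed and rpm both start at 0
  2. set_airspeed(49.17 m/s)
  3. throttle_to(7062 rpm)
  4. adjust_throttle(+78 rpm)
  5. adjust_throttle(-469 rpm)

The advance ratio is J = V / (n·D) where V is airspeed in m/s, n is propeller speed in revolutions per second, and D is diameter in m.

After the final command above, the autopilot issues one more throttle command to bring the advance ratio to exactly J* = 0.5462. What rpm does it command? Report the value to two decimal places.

rpm = 1654.82

set_propeller: D = 3.264 m, P = 3.456 m (p = P/D = 1.058824); state ← (V=0, rpm=0)
set_airspeed(49.17): V ← 49.17 m/s
throttle_to(7062): rpm ← 7062
adjust_throttle(+78): rpm ← 7062 +78 = 7140
adjust_throttle(-469): rpm ← 7140 -469 = 6671
final state: V = 49.17 m/s, rpm = 6671 → n = rpm/60 = 111.183333 rev/s
target J* = 0.5462; solve J* = V/(n·D) for n: n = V/(J*·D) = 49.17/(0.5462 × 3.264) = 27.580260 rev/s
rpm = 60·n = 1654.815625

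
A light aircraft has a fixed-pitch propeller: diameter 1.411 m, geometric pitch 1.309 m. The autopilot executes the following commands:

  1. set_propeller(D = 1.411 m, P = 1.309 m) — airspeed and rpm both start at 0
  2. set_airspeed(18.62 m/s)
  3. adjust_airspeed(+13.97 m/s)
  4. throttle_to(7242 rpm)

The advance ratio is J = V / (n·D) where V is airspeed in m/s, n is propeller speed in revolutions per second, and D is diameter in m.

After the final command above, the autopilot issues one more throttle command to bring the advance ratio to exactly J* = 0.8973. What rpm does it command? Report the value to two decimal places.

rpm = 1544.44

set_propeller: D = 1.411 m, P = 1.309 m (p = P/D = 0.927711); state ← (V=0, rpm=0)
set_airspeed(18.62): V ← 18.62 m/s
adjust_airspeed(+13.97): V ← 18.62 +13.97 = 32.59 m/s
throttle_to(7242): rpm ← 7242
final state: V = 32.59 m/s, rpm = 7242 → n = rpm/60 = 120.700000 rev/s
target J* = 0.8973; solve J* = V/(n·D) for n: n = V/(J*·D) = 32.59/(0.8973 × 1.411) = 25.740660 rev/s
rpm = 60·n = 1544.439603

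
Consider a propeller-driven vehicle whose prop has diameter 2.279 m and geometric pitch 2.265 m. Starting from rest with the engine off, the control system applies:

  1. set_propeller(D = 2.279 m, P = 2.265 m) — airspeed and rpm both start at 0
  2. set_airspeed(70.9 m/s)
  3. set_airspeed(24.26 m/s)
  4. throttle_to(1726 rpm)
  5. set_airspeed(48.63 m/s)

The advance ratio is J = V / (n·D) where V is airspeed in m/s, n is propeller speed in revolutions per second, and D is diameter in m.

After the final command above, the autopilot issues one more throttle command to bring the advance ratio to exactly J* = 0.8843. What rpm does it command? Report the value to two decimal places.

set_propeller: D = 2.279 m, P = 2.265 m (p = P/D = 0.993857); state ← (V=0, rpm=0)
set_airspeed(70.9): V ← 70.9 m/s
set_airspeed(24.26): V ← 24.26 m/s
throttle_to(1726): rpm ← 1726
set_airspeed(48.63): V ← 48.63 m/s
final state: V = 48.63 m/s, rpm = 1726 → n = rpm/60 = 28.766667 rev/s
target J* = 0.8843; solve J* = V/(n·D) for n: n = V/(J*·D) = 48.63/(0.8843 × 2.279) = 24.130167 rev/s
rpm = 60·n = 1447.809993

rpm = 1447.81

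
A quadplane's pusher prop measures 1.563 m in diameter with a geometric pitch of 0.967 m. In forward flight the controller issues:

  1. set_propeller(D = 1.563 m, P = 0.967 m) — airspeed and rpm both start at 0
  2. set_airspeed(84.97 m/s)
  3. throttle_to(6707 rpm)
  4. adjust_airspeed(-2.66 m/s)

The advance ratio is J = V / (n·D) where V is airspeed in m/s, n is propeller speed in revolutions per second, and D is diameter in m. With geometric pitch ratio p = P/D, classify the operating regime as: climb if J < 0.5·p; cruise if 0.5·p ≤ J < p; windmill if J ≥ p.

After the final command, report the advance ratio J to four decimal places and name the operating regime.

set_propeller: D = 1.563 m, P = 0.967 m (p = P/D = 0.618682); state ← (V=0, rpm=0)
set_airspeed(84.97): V ← 84.97 m/s
throttle_to(6707): rpm ← 6707
adjust_airspeed(-2.66): V ← 84.97 -2.66 = 82.31 m/s
final state: V = 82.31 m/s, rpm = 6707 → n = rpm/60 = 111.783333 rev/s
J = V / (n·D) = 82.31 / (111.783333 × 1.563) = 0.471104
regime bands: climb J<0.3093 | cruise [0.3093, 0.6187) | windmill J≥0.6187
J = 0.4711 → cruise

J = 0.4711, regime = cruise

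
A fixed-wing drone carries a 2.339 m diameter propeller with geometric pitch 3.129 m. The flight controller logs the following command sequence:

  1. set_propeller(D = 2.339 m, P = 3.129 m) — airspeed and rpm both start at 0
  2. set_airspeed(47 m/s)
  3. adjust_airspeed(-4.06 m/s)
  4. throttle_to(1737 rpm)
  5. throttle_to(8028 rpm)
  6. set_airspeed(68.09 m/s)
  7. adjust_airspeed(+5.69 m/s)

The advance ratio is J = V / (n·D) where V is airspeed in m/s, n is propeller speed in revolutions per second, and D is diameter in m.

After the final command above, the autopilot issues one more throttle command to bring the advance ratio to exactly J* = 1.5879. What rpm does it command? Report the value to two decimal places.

set_propeller: D = 2.339 m, P = 3.129 m (p = P/D = 1.337751); state ← (V=0, rpm=0)
set_airspeed(47): V ← 47 m/s
adjust_airspeed(-4.06): V ← 47 -4.06 = 42.94 m/s
throttle_to(1737): rpm ← 1737
throttle_to(8028): rpm ← 8028
set_airspeed(68.09): V ← 68.09 m/s
adjust_airspeed(+5.69): V ← 68.09 +5.69 = 73.78 m/s
final state: V = 73.78 m/s, rpm = 8028 → n = rpm/60 = 133.800000 rev/s
target J* = 1.5879; solve J* = V/(n·D) for n: n = V/(J*·D) = 73.78/(1.5879 × 2.339) = 19.864850 rev/s
rpm = 60·n = 1191.890973

rpm = 1191.89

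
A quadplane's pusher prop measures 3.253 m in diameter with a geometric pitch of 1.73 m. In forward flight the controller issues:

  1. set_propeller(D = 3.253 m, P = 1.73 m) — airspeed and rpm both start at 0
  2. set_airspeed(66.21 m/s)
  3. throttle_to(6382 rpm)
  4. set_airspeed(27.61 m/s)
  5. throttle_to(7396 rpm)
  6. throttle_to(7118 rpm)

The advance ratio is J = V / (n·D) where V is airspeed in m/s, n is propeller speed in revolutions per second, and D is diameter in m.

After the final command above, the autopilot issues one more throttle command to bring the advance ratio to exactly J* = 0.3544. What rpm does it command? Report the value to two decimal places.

set_propeller: D = 3.253 m, P = 1.73 m (p = P/D = 0.531817); state ← (V=0, rpm=0)
set_airspeed(66.21): V ← 66.21 m/s
throttle_to(6382): rpm ← 6382
set_airspeed(27.61): V ← 27.61 m/s
throttle_to(7396): rpm ← 7396
throttle_to(7118): rpm ← 7118
final state: V = 27.61 m/s, rpm = 7118 → n = rpm/60 = 118.633333 rev/s
target J* = 0.3544; solve J* = V/(n·D) for n: n = V/(J*·D) = 27.61/(0.3544 × 3.253) = 23.949069 rev/s
rpm = 60·n = 1436.944123

rpm = 1436.94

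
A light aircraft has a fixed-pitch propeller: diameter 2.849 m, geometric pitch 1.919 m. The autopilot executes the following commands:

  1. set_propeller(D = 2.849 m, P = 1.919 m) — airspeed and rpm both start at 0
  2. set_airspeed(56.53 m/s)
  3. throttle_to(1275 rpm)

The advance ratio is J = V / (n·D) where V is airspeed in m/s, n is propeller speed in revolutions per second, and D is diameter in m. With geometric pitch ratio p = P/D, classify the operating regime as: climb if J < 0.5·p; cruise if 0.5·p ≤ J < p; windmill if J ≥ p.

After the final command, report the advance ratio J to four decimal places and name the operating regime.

set_propeller: D = 2.849 m, P = 1.919 m (p = P/D = 0.673570); state ← (V=0, rpm=0)
set_airspeed(56.53): V ← 56.53 m/s
throttle_to(1275): rpm ← 1275
final state: V = 56.53 m/s, rpm = 1275 → n = rpm/60 = 21.250000 rev/s
J = V / (n·D) = 56.53 / (21.250000 × 2.849) = 0.933744
regime bands: climb J<0.3368 | cruise [0.3368, 0.6736) | windmill J≥0.6736
J = 0.9337 → windmill

J = 0.9337, regime = windmill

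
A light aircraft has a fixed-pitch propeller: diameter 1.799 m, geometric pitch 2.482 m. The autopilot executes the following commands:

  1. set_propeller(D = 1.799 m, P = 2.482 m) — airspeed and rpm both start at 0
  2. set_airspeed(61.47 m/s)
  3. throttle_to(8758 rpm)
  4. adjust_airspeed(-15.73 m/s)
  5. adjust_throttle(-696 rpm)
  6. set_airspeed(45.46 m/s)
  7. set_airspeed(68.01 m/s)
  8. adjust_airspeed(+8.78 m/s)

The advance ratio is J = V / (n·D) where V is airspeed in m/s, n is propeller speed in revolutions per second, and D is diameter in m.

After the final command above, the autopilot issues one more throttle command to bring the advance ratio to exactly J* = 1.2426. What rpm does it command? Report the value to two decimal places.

set_propeller: D = 1.799 m, P = 2.482 m (p = P/D = 1.379655); state ← (V=0, rpm=0)
set_airspeed(61.47): V ← 61.47 m/s
throttle_to(8758): rpm ← 8758
adjust_airspeed(-15.73): V ← 61.47 -15.73 = 45.74 m/s
adjust_throttle(-696): rpm ← 8758 -696 = 8062
set_airspeed(45.46): V ← 45.46 m/s
set_airspeed(68.01): V ← 68.01 m/s
adjust_airspeed(+8.78): V ← 68.01 +8.78 = 76.79 m/s
final state: V = 76.79 m/s, rpm = 8062 → n = rpm/60 = 134.366667 rev/s
target J* = 1.2426; solve J* = V/(n·D) for n: n = V/(J*·D) = 76.79/(1.2426 × 1.799) = 34.351219 rev/s
rpm = 60·n = 2061.073148

rpm = 2061.07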